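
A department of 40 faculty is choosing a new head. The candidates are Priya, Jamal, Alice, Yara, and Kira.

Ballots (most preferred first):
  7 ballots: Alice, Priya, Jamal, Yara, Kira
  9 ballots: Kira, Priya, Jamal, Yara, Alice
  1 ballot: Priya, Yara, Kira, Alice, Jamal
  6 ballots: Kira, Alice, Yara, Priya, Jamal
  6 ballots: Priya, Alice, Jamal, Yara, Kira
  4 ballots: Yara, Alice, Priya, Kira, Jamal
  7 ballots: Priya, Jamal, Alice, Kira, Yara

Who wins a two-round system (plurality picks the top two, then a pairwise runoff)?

Round 1 first-place votes: Priya 14, Jamal 0, Alice 7, Yara 4, Kira 15. Kira and Priya advance.
Runoff: Kira is ranked above Priya on 15 ballots, Priya above Kira on 25.

Priya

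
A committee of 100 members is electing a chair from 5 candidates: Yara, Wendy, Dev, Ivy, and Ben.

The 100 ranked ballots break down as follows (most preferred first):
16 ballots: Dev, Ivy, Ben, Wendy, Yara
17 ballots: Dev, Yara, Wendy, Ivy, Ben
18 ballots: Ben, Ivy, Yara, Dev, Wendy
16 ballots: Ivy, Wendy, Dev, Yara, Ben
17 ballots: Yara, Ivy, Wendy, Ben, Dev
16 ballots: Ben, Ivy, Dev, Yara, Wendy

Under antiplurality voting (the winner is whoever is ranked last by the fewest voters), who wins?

Last-place votes: Yara 16, Wendy 34, Dev 17, Ivy 0, Ben 33.

Ivy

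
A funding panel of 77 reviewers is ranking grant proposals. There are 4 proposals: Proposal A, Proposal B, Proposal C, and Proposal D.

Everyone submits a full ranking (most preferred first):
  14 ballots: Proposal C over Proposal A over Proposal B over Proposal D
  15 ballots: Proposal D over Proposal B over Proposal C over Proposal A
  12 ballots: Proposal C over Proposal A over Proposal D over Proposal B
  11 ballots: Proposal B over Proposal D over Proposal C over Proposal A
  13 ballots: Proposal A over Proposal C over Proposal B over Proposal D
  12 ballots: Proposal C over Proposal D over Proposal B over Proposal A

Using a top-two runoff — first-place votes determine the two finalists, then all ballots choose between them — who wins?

Proposal C

Round 1 first-place votes: Proposal A 13, Proposal B 11, Proposal C 38, Proposal D 15. Proposal C and Proposal D advance.
Runoff: Proposal C is ranked above Proposal D on 51 ballots, Proposal D above Proposal C on 26.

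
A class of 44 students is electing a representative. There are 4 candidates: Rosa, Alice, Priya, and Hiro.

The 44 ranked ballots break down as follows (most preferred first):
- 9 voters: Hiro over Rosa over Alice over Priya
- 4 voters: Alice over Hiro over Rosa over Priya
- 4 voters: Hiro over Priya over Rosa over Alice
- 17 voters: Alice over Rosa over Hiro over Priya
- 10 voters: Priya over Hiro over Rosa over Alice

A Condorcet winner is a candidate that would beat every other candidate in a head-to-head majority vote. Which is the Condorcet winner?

Hiro vs Rosa: 27–17
Hiro vs Alice: 23–21
Hiro vs Priya: 34–10
Hiro beats every other candidate.

Hiro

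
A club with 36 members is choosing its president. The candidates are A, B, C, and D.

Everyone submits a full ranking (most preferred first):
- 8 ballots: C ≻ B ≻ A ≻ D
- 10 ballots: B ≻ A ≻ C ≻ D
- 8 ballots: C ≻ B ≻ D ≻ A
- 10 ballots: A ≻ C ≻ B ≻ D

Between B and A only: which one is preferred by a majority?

B

B is ranked above A on 26 ballots; A above B on 10.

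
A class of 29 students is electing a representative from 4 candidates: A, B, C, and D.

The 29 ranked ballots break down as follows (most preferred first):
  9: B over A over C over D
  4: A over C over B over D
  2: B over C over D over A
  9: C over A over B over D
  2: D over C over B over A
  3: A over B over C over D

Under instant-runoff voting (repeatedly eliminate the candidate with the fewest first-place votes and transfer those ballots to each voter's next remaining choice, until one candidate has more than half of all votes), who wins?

Round 1: A 7, B 11, C 9, D 2. D eliminated.
Round 2: A 7, B 11, C 11. A eliminated.
Round 3: B 14, C 15. C has a majority (≥15).

C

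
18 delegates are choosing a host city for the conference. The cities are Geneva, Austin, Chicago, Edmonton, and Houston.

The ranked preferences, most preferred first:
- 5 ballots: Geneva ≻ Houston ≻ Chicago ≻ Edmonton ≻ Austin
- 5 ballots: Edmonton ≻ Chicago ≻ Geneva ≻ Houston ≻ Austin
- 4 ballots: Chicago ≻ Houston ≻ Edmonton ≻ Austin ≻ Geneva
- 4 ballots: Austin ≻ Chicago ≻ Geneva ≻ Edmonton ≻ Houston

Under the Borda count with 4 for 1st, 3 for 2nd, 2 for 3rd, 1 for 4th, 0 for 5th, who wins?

Geneva: 5×4 + 5×2 + 4×0 + 4×2 = 38
Austin: 5×0 + 5×0 + 4×1 + 4×4 = 20
Chicago: 5×2 + 5×3 + 4×4 + 4×3 = 53
Edmonton: 5×1 + 5×4 + 4×2 + 4×1 = 37
Houston: 5×3 + 5×1 + 4×3 + 4×0 = 32

Chicago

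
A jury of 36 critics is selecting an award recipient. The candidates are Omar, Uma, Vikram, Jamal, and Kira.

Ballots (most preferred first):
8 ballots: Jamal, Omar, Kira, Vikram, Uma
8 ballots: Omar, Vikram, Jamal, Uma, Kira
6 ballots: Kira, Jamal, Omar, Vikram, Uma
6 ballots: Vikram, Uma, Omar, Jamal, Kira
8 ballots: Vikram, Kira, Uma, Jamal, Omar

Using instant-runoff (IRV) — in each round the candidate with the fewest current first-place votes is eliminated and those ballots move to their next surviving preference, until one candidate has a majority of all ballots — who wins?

Round 1: Omar 8, Uma 0, Vikram 14, Jamal 8, Kira 6. Uma eliminated.
Round 2: Omar 8, Vikram 14, Jamal 8, Kira 6. Kira eliminated.
Round 3: Omar 8, Vikram 14, Jamal 14. Omar eliminated.
Round 4: Vikram 22, Jamal 14. Vikram has a majority (≥19).

Vikram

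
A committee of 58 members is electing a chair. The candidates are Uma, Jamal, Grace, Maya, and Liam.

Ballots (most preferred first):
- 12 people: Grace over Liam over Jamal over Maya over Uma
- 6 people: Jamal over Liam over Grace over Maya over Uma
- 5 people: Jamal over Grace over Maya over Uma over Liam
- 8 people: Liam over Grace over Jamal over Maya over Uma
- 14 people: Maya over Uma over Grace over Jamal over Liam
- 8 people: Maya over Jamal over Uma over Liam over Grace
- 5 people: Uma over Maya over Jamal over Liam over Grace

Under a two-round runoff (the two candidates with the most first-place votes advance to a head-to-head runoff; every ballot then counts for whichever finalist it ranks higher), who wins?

Round 1 first-place votes: Uma 5, Jamal 11, Grace 12, Maya 22, Liam 8. Maya and Grace advance.
Runoff: Maya is ranked above Grace on 27 ballots, Grace above Maya on 31.

Grace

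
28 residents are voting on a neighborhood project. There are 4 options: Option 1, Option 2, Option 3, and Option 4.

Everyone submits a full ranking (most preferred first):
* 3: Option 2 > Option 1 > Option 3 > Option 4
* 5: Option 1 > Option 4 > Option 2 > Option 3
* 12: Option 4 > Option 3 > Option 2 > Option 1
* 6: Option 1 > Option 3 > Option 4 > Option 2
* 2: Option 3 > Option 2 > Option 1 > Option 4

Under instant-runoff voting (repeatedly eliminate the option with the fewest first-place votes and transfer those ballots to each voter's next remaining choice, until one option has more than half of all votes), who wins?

Option 1

Round 1: Option 1 11, Option 2 3, Option 3 2, Option 4 12. Option 3 eliminated.
Round 2: Option 1 11, Option 2 5, Option 4 12. Option 2 eliminated.
Round 3: Option 1 16, Option 4 12. Option 1 has a majority (≥15).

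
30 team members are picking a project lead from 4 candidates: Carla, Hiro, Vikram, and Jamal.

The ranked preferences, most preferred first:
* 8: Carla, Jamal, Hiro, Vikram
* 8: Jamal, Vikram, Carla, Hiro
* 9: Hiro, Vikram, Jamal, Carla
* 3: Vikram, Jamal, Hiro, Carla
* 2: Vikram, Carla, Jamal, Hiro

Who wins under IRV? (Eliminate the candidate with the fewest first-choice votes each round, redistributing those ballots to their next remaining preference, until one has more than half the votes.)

Round 1: Carla 8, Hiro 9, Vikram 5, Jamal 8. Vikram eliminated.
Round 2: Carla 10, Hiro 9, Jamal 11. Hiro eliminated.
Round 3: Carla 10, Jamal 20. Jamal has a majority (≥16).

Jamal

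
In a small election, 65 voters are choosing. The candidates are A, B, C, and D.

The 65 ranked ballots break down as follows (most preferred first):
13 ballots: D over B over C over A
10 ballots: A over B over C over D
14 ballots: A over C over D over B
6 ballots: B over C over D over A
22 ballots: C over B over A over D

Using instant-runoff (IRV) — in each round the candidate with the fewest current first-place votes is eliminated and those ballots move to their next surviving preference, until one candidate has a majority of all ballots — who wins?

C

Round 1: A 24, B 6, C 22, D 13. B eliminated.
Round 2: A 24, C 28, D 13. D eliminated.
Round 3: A 24, C 41. C has a majority (≥33).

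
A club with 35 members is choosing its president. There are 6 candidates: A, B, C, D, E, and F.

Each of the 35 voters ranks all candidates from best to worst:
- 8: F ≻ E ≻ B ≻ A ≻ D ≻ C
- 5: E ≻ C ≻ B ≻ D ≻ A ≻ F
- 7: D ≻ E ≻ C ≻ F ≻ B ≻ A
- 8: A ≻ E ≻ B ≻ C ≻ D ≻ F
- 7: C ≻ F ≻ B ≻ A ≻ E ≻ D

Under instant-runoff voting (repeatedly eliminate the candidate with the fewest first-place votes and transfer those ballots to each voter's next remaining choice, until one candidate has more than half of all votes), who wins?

C

Round 1: A 8, B 0, C 7, D 7, E 5, F 8. B eliminated.
Round 2: A 8, C 7, D 7, E 5, F 8. E eliminated.
Round 3: A 8, C 12, D 7, F 8. D eliminated.
Round 4: A 8, C 19, F 8. C has a majority (≥18).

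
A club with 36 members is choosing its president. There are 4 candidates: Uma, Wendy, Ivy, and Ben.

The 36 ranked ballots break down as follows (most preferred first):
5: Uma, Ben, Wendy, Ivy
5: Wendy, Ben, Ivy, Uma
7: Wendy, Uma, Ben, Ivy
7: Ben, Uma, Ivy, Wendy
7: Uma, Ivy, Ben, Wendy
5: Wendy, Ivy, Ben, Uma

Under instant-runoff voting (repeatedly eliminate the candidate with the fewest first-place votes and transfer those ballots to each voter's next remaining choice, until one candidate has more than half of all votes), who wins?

Round 1: Uma 12, Wendy 17, Ivy 0, Ben 7. Ivy eliminated.
Round 2: Uma 12, Wendy 17, Ben 7. Ben eliminated.
Round 3: Uma 19, Wendy 17. Uma has a majority (≥19).

Uma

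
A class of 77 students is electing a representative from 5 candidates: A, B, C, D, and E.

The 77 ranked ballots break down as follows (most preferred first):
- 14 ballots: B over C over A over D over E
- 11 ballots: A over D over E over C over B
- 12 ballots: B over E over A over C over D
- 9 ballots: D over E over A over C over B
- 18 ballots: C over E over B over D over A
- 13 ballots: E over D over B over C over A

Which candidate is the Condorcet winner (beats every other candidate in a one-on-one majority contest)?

E vs A: 52–25
E vs B: 51–26
E vs C: 45–32
E vs D: 43–34
E beats every other candidate.

E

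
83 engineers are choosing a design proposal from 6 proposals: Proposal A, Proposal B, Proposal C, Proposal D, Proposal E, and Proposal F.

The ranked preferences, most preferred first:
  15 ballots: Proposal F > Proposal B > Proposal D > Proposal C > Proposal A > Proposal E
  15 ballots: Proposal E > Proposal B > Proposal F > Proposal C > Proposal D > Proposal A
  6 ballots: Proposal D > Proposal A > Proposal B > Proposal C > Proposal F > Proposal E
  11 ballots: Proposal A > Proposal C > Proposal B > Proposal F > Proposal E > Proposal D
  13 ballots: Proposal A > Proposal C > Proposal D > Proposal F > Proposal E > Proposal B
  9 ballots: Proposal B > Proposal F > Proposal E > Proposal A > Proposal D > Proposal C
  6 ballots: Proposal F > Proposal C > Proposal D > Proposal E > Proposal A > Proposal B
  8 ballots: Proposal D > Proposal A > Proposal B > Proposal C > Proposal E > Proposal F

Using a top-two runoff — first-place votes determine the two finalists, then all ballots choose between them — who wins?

Round 1 first-place votes: Proposal A 24, Proposal B 9, Proposal C 0, Proposal D 14, Proposal E 15, Proposal F 21. Proposal A and Proposal F advance.
Runoff: Proposal A is ranked above Proposal F on 38 ballots, Proposal F above Proposal A on 45.

Proposal F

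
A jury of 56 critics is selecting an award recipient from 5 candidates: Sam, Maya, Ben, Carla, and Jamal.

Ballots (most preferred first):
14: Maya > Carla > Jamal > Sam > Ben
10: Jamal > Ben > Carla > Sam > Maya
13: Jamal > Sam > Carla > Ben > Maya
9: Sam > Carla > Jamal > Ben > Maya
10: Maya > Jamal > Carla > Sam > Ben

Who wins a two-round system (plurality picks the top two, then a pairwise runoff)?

Jamal

Round 1 first-place votes: Sam 9, Maya 24, Ben 0, Carla 0, Jamal 23. Maya and Jamal advance.
Runoff: Maya is ranked above Jamal on 24 ballots, Jamal above Maya on 32.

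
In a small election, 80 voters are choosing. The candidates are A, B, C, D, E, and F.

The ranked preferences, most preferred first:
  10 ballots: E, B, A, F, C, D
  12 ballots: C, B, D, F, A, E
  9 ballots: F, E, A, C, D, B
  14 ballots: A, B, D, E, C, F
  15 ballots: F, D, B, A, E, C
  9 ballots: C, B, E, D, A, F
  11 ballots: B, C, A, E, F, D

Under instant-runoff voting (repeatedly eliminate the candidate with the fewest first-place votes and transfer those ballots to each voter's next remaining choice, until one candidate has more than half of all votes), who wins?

Round 1: A 14, B 11, C 21, D 0, E 10, F 24. D eliminated.
Round 2: A 14, B 11, C 21, E 10, F 24. E eliminated.
Round 3: A 14, B 21, C 21, F 24. A eliminated.
Round 4: B 35, C 21, F 24. C eliminated.
Round 5: B 56, F 24. B has a majority (≥41).

B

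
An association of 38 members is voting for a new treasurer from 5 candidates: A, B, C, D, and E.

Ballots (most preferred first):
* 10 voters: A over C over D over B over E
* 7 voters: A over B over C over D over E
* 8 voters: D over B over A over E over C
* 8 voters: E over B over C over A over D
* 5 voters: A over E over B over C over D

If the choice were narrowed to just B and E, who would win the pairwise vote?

B

B is ranked above E on 25 ballots; E above B on 13.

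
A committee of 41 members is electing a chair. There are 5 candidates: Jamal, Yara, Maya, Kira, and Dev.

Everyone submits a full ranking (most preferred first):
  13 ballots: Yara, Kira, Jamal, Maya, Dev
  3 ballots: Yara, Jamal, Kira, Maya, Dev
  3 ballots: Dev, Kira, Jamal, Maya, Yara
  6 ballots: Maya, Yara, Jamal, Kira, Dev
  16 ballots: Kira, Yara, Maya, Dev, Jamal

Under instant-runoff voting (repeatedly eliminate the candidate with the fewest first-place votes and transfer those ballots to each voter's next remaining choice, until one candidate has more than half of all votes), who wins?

Yara

Round 1: Jamal 0, Yara 16, Maya 6, Kira 16, Dev 3. Jamal eliminated.
Round 2: Yara 16, Maya 6, Kira 16, Dev 3. Dev eliminated.
Round 3: Yara 16, Maya 6, Kira 19. Maya eliminated.
Round 4: Yara 22, Kira 19. Yara has a majority (≥21).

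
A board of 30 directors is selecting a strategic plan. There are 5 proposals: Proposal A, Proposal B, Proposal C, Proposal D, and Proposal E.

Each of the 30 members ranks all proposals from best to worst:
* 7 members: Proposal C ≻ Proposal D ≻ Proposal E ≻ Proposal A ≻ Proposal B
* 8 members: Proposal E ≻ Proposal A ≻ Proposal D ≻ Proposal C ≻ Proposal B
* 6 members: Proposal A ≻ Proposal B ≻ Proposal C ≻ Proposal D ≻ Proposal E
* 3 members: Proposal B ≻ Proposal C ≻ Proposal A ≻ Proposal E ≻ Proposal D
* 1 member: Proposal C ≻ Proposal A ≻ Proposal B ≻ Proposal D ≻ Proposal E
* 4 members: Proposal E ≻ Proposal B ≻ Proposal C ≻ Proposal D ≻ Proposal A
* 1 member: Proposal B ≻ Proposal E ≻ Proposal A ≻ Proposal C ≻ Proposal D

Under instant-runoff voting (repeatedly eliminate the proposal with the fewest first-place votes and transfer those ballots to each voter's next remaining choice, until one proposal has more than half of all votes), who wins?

Round 1: Proposal A 6, Proposal B 4, Proposal C 8, Proposal D 0, Proposal E 12. Proposal D eliminated.
Round 2: Proposal A 6, Proposal B 4, Proposal C 8, Proposal E 12. Proposal B eliminated.
Round 3: Proposal A 6, Proposal C 11, Proposal E 13. Proposal A eliminated.
Round 4: Proposal C 17, Proposal E 13. Proposal C has a majority (≥16).

Proposal C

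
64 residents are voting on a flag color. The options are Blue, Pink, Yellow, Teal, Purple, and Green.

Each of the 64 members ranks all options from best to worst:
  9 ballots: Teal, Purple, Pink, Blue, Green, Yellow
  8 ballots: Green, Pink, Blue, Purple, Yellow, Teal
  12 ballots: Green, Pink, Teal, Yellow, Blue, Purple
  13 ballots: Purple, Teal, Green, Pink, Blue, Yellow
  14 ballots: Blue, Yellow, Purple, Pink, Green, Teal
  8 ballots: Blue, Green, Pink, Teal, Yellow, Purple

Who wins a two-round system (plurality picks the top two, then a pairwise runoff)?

Green

Round 1 first-place votes: Blue 22, Pink 0, Yellow 0, Teal 9, Purple 13, Green 20. Blue and Green advance.
Runoff: Blue is ranked above Green on 31 ballots, Green above Blue on 33.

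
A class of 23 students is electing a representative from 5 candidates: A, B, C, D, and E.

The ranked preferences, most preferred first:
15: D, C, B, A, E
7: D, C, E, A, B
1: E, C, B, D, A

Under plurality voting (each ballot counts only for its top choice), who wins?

First-place votes: A 0, B 0, C 0, D 22, E 1.

D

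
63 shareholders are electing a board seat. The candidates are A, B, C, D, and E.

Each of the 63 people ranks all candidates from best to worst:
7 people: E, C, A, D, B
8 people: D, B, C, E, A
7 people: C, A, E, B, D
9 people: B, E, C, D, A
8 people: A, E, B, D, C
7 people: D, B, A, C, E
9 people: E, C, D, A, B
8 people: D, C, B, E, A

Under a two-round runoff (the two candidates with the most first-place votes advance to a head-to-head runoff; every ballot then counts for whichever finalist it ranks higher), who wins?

Round 1 first-place votes: A 8, B 9, C 7, D 23, E 16. D and E advance.
Runoff: D is ranked above E on 23 ballots, E above D on 40.

E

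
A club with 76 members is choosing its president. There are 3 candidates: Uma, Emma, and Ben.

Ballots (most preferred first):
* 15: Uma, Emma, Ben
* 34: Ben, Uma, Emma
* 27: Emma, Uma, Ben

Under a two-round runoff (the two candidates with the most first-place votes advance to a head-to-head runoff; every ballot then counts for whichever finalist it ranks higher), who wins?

Emma

Round 1 first-place votes: Uma 15, Emma 27, Ben 34. Ben and Emma advance.
Runoff: Ben is ranked above Emma on 34 ballots, Emma above Ben on 42.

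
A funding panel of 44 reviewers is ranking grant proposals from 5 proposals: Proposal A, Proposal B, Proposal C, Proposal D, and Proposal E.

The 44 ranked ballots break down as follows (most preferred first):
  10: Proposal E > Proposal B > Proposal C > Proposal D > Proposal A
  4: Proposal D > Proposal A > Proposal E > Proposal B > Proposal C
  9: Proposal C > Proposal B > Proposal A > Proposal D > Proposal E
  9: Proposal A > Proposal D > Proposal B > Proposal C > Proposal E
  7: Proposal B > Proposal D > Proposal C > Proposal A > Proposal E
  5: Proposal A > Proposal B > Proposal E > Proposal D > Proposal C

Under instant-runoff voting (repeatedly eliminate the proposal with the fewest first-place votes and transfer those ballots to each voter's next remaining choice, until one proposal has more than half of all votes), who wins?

Proposal C

Round 1: Proposal A 14, Proposal B 7, Proposal C 9, Proposal D 4, Proposal E 10. Proposal D eliminated.
Round 2: Proposal A 18, Proposal B 7, Proposal C 9, Proposal E 10. Proposal B eliminated.
Round 3: Proposal A 18, Proposal C 16, Proposal E 10. Proposal E eliminated.
Round 4: Proposal A 18, Proposal C 26. Proposal C has a majority (≥23).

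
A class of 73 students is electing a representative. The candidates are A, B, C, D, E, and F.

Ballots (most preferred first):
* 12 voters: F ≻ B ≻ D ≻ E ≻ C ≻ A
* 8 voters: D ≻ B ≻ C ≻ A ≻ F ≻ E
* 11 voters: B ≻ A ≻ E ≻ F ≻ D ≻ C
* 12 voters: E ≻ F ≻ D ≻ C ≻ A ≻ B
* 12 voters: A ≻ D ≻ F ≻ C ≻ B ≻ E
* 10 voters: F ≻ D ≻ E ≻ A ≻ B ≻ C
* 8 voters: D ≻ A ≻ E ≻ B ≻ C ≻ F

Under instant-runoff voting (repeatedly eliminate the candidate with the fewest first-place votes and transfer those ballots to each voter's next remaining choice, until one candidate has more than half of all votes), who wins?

Round 1: A 12, B 11, C 0, D 16, E 12, F 22. C eliminated.
Round 2: A 12, B 11, D 16, E 12, F 22. B eliminated.
Round 3: A 23, D 16, E 12, F 22. E eliminated.
Round 4: A 23, D 16, F 34. D eliminated.
Round 5: A 39, F 34. A has a majority (≥37).

A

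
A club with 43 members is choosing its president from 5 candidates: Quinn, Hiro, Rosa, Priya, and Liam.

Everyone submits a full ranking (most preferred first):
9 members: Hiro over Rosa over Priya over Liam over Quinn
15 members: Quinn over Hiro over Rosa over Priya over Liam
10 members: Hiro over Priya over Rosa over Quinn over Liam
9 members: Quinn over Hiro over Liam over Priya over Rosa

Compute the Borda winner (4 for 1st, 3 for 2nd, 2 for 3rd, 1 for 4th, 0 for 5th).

Hiro

Quinn: 9×0 + 15×4 + 10×1 + 9×4 = 106
Hiro: 9×4 + 15×3 + 10×4 + 9×3 = 148
Rosa: 9×3 + 15×2 + 10×2 + 9×0 = 77
Priya: 9×2 + 15×1 + 10×3 + 9×1 = 72
Liam: 9×1 + 15×0 + 10×0 + 9×2 = 27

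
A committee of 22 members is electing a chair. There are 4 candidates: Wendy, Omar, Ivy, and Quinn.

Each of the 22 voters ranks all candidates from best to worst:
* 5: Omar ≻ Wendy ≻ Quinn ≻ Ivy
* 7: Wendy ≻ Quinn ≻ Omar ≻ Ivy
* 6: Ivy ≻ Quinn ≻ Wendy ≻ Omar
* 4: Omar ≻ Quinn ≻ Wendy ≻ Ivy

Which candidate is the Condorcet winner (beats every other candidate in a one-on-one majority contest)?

Wendy vs Omar: 13–9
Wendy vs Ivy: 16–6
Wendy vs Quinn: 12–10
Wendy beats every other candidate.

Wendy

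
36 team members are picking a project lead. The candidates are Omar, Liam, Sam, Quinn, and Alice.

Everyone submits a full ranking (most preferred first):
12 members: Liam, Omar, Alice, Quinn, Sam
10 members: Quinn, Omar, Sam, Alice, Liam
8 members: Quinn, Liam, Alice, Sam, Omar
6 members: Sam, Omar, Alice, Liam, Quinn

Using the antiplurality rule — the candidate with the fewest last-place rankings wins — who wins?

Last-place votes: Omar 8, Liam 10, Sam 12, Quinn 6, Alice 0.

Alice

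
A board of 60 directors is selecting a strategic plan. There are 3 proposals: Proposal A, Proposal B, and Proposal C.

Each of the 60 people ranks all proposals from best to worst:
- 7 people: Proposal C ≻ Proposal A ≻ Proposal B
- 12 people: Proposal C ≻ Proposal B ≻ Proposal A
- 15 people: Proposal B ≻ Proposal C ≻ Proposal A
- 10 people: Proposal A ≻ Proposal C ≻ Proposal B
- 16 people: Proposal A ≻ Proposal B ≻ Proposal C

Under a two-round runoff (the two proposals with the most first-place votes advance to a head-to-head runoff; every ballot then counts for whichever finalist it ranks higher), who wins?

Proposal C

Round 1 first-place votes: Proposal A 26, Proposal B 15, Proposal C 19. Proposal A and Proposal C advance.
Runoff: Proposal A is ranked above Proposal C on 26 ballots, Proposal C above Proposal A on 34.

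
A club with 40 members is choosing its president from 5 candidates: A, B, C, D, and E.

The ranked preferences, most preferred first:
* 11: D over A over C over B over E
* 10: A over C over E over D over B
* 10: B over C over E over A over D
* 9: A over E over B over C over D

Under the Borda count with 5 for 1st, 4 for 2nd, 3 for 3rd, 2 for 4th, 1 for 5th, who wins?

A: 11×4 + 10×5 + 10×2 + 9×5 = 159
B: 11×2 + 10×1 + 10×5 + 9×3 = 109
C: 11×3 + 10×4 + 10×4 + 9×2 = 131
D: 11×5 + 10×2 + 10×1 + 9×1 = 94
E: 11×1 + 10×3 + 10×3 + 9×4 = 107

A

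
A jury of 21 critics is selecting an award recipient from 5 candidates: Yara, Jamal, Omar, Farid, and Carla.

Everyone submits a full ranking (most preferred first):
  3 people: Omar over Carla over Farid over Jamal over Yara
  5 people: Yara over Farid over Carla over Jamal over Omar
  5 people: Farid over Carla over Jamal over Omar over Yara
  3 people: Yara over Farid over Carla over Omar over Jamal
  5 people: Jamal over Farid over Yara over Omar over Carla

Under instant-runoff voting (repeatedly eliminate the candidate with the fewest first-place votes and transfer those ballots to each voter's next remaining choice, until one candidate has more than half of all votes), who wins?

Farid

Round 1: Yara 8, Jamal 5, Omar 3, Farid 5, Carla 0. Carla eliminated.
Round 2: Yara 8, Jamal 5, Omar 3, Farid 5. Omar eliminated.
Round 3: Yara 8, Jamal 5, Farid 8. Jamal eliminated.
Round 4: Yara 8, Farid 13. Farid has a majority (≥11).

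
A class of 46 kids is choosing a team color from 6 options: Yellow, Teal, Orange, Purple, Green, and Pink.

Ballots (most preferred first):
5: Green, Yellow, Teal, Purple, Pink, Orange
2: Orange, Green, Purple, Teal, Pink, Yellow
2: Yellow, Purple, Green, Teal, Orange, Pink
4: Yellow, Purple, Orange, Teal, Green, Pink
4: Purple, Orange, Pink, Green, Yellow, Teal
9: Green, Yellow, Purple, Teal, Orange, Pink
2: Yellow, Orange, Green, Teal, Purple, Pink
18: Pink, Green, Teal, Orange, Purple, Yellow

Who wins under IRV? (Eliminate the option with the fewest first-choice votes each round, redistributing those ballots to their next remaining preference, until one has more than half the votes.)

Round 1: Yellow 8, Teal 0, Orange 2, Purple 4, Green 14, Pink 18. Teal eliminated.
Round 2: Yellow 8, Orange 2, Purple 4, Green 14, Pink 18. Orange eliminated.
Round 3: Yellow 8, Purple 4, Green 16, Pink 18. Purple eliminated.
Round 4: Yellow 8, Green 16, Pink 22. Yellow eliminated.
Round 5: Green 24, Pink 22. Green has a majority (≥24).

Green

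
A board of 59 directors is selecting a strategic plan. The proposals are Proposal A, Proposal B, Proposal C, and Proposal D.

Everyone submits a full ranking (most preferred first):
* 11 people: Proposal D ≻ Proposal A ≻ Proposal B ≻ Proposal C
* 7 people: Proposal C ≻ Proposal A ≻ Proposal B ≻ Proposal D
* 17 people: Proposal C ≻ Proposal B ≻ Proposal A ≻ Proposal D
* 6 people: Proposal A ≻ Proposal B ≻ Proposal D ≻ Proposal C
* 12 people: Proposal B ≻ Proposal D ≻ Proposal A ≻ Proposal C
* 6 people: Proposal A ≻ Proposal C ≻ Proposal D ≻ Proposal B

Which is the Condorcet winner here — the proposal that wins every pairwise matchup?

Proposal A vs Proposal B: 30–29
Proposal A vs Proposal C: 35–24
Proposal A vs Proposal D: 36–23
Proposal A beats every other proposal.

Proposal A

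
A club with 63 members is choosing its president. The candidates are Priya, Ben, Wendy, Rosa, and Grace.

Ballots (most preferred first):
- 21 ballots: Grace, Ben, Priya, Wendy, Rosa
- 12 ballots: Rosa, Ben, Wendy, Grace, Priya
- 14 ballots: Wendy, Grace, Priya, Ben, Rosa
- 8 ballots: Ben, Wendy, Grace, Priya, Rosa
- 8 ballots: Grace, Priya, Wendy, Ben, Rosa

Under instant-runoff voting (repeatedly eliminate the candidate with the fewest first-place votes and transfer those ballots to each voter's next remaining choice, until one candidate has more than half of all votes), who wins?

Round 1: Priya 0, Ben 8, Wendy 14, Rosa 12, Grace 29. Priya eliminated.
Round 2: Ben 8, Wendy 14, Rosa 12, Grace 29. Ben eliminated.
Round 3: Wendy 22, Rosa 12, Grace 29. Rosa eliminated.
Round 4: Wendy 34, Grace 29. Wendy has a majority (≥32).

Wendy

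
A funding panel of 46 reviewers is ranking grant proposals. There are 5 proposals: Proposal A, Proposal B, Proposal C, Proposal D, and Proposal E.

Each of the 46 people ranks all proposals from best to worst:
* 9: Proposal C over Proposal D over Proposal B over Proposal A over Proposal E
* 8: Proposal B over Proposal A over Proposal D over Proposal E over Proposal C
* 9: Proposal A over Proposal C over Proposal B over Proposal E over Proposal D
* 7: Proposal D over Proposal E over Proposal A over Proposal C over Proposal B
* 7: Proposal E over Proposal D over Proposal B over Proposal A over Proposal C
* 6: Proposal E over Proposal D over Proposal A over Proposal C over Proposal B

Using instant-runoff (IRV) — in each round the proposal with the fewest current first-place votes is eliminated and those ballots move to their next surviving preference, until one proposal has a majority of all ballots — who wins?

Proposal A

Round 1: Proposal A 9, Proposal B 8, Proposal C 9, Proposal D 7, Proposal E 13. Proposal D eliminated.
Round 2: Proposal A 9, Proposal B 8, Proposal C 9, Proposal E 20. Proposal B eliminated.
Round 3: Proposal A 17, Proposal C 9, Proposal E 20. Proposal C eliminated.
Round 4: Proposal A 26, Proposal E 20. Proposal A has a majority (≥24).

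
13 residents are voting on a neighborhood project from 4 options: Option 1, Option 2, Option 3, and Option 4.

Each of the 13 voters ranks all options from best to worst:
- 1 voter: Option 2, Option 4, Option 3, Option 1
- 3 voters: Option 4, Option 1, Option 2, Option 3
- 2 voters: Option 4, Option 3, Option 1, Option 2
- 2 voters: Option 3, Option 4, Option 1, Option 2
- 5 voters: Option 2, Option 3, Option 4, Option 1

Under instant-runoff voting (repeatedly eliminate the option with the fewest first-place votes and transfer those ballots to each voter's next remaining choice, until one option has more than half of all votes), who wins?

Option 4

Round 1: Option 1 0, Option 2 6, Option 3 2, Option 4 5. Option 1 eliminated.
Round 2: Option 2 6, Option 3 2, Option 4 5. Option 3 eliminated.
Round 3: Option 2 6, Option 4 7. Option 4 has a majority (≥7).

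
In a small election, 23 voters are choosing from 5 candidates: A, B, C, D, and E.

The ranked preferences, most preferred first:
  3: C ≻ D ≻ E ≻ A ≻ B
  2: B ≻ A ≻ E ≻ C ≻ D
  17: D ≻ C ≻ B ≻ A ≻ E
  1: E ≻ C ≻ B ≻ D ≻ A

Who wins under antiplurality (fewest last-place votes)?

Last-place votes: A 1, B 3, C 0, D 2, E 17.

C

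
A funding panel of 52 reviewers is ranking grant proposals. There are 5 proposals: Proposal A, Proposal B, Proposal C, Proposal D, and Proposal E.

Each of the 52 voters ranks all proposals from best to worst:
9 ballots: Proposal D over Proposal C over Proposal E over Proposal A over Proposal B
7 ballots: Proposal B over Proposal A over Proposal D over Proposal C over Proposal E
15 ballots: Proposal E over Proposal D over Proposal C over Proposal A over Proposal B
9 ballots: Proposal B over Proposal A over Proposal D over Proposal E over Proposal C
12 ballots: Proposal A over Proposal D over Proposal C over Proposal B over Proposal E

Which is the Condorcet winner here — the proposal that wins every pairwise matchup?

Proposal A

Proposal A vs Proposal B: 36–16
Proposal A vs Proposal C: 28–24
Proposal A vs Proposal D: 28–24
Proposal A vs Proposal E: 28–24
Proposal A beats every other proposal.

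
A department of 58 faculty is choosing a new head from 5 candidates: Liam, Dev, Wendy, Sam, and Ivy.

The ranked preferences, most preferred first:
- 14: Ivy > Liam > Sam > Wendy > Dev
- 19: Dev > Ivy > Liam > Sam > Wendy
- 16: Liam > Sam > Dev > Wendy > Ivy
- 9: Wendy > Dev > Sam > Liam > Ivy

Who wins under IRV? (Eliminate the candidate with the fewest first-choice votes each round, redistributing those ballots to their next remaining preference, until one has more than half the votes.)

Round 1: Liam 16, Dev 19, Wendy 9, Sam 0, Ivy 14. Sam eliminated.
Round 2: Liam 16, Dev 19, Wendy 9, Ivy 14. Wendy eliminated.
Round 3: Liam 16, Dev 28, Ivy 14. Ivy eliminated.
Round 4: Liam 30, Dev 28. Liam has a majority (≥30).

Liam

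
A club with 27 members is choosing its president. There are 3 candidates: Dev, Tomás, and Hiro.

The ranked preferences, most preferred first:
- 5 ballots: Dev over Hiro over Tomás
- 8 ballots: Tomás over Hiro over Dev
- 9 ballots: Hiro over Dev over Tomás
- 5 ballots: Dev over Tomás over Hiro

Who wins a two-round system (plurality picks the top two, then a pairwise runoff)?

Hiro

Round 1 first-place votes: Dev 10, Tomás 8, Hiro 9. Dev and Hiro advance.
Runoff: Dev is ranked above Hiro on 10 ballots, Hiro above Dev on 17.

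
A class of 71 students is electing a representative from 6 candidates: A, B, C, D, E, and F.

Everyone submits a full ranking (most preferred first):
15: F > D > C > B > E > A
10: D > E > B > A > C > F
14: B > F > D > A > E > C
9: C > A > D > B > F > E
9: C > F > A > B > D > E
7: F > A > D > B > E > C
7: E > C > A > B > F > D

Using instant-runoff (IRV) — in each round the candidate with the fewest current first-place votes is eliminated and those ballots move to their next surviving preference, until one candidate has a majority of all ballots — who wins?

C

Round 1: A 0, B 14, C 18, D 10, E 7, F 22. A eliminated.
Round 2: B 14, C 18, D 10, E 7, F 22. E eliminated.
Round 3: B 14, C 25, D 10, F 22. D eliminated.
Round 4: B 24, C 25, F 22. F eliminated.
Round 5: B 31, C 40. C has a majority (≥36).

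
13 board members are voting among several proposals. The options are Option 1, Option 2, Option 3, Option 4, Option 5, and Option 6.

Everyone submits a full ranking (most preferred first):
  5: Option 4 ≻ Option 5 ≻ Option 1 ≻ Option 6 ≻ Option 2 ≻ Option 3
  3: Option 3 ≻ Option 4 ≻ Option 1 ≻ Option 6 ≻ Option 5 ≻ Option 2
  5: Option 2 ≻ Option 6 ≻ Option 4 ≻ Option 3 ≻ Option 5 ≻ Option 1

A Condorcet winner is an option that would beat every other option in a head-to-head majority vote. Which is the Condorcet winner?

Option 4

Option 4 vs Option 1: 13–0
Option 4 vs Option 2: 8–5
Option 4 vs Option 3: 10–3
Option 4 vs Option 5: 13–0
Option 4 vs Option 6: 8–5
Option 4 beats every other option.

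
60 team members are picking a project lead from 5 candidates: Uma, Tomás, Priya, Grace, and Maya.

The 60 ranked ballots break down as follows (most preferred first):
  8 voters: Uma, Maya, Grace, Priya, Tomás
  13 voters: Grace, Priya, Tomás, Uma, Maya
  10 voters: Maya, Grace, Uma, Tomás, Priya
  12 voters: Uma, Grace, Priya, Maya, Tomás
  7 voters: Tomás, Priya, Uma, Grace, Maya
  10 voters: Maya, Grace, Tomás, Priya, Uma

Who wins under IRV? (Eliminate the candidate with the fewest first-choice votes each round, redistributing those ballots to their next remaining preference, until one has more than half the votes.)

Round 1: Uma 20, Tomás 7, Priya 0, Grace 13, Maya 20. Priya eliminated.
Round 2: Uma 20, Tomás 7, Grace 13, Maya 20. Tomás eliminated.
Round 3: Uma 27, Grace 13, Maya 20. Grace eliminated.
Round 4: Uma 40, Maya 20. Uma has a majority (≥31).

Uma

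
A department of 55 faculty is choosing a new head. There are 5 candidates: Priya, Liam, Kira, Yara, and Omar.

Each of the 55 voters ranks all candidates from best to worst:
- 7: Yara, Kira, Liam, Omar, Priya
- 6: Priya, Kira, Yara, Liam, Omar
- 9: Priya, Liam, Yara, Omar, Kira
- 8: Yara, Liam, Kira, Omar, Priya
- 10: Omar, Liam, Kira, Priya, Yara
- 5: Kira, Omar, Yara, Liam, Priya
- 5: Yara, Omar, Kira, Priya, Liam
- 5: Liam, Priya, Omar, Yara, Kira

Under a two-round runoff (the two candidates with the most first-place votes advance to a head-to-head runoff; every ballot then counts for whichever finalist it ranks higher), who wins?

Priya

Round 1 first-place votes: Priya 15, Liam 5, Kira 5, Yara 20, Omar 10. Yara and Priya advance.
Runoff: Yara is ranked above Priya on 25 ballots, Priya above Yara on 30.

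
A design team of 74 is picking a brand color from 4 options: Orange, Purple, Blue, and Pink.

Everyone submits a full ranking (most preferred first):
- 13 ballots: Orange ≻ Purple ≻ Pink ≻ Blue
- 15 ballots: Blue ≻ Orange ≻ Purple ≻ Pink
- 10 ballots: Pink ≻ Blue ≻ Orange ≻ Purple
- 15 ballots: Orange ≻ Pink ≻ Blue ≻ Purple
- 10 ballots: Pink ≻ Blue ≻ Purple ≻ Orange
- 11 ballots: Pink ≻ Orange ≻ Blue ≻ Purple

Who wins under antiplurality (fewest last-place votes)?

Last-place votes: Orange 10, Purple 36, Blue 13, Pink 15.

Orange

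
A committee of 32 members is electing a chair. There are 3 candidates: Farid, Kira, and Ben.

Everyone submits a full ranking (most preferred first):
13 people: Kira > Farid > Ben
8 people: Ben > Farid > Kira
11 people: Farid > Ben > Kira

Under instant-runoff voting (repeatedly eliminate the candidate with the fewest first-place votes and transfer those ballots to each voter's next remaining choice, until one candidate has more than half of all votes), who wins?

Round 1: Farid 11, Kira 13, Ben 8. Ben eliminated.
Round 2: Farid 19, Kira 13. Farid has a majority (≥17).

Farid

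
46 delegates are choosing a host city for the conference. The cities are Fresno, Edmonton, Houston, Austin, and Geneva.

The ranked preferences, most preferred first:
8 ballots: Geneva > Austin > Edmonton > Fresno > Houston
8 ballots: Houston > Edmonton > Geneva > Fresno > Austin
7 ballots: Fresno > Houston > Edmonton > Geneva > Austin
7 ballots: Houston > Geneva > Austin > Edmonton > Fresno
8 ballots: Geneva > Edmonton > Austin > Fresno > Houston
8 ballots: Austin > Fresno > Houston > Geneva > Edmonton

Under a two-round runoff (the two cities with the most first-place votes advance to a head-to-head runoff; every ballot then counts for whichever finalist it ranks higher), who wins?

Round 1 first-place votes: Fresno 7, Edmonton 0, Houston 15, Austin 8, Geneva 16. Geneva and Houston advance.
Runoff: Geneva is ranked above Houston on 16 ballots, Houston above Geneva on 30.

Houston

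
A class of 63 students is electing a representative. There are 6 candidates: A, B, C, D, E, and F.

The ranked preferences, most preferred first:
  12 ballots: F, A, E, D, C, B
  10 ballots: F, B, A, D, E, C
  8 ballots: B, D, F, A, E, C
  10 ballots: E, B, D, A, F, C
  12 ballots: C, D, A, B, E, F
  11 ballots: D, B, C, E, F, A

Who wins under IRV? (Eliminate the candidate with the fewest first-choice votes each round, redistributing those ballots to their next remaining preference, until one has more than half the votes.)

D

Round 1: A 0, B 8, C 12, D 11, E 10, F 22. A eliminated.
Round 2: B 8, C 12, D 11, E 10, F 22. B eliminated.
Round 3: C 12, D 19, E 10, F 22. E eliminated.
Round 4: C 12, D 29, F 22. C eliminated.
Round 5: D 41, F 22. D has a majority (≥32).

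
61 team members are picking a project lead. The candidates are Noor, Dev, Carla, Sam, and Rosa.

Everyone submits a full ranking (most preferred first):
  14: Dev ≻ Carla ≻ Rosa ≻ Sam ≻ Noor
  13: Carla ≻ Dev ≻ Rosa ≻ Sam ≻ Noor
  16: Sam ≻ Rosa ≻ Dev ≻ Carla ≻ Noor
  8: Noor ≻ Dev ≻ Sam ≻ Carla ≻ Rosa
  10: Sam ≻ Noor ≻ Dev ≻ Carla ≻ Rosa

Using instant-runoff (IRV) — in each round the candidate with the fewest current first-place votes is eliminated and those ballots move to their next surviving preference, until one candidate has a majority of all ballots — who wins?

Dev

Round 1: Noor 8, Dev 14, Carla 13, Sam 26, Rosa 0. Rosa eliminated.
Round 2: Noor 8, Dev 14, Carla 13, Sam 26. Noor eliminated.
Round 3: Dev 22, Carla 13, Sam 26. Carla eliminated.
Round 4: Dev 35, Sam 26. Dev has a majority (≥31).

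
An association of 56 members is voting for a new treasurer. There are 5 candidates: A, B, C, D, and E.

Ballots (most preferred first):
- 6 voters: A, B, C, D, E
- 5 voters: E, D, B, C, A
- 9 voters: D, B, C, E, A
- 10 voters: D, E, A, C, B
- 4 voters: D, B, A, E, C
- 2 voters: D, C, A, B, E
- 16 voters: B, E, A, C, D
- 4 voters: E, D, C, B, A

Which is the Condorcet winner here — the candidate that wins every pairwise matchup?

D

D vs A: 34–22
D vs B: 34–22
D vs C: 34–22
D vs E: 31–25
D beats every other candidate.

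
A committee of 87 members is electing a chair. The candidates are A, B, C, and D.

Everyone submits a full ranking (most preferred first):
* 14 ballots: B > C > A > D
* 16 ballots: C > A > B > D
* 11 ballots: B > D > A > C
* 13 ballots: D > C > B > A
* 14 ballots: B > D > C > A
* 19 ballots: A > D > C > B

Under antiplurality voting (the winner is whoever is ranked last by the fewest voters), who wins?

C

Last-place votes: A 27, B 19, C 11, D 30.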